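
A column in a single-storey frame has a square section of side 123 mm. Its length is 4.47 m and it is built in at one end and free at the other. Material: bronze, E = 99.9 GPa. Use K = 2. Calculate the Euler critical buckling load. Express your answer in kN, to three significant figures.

I = a⁴/12 = 123⁴/12 = 1.907×10^7 mm⁴
I = 1.907×10^7 mm⁴ = 1.907×10^-5 m⁴
Effective length L_e = K·L = 2 × 4.47 = 8.940 m
P_cr = π²EI / L_e² = π² × 99.9×10⁹ × 1.907×10^-5 / 8.940² = 2.353×10^5 N

P_cr ≈ 235 kN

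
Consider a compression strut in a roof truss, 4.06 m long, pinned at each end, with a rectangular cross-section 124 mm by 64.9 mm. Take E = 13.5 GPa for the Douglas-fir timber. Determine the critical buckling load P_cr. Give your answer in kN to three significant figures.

P_cr ≈ 22.8 kN

Buckling occurs about the weak axis: I_min = h·b³/12 with b = 64.9 mm (the shorter side).
I_min = 124×64.9³/12 = 2.825×10^6 mm⁴
I = 2.825×10^6 mm⁴ = 2.825×10^-6 m⁴
Effective length L_e = K·L = 1 × 4.06 = 4.060 m
P_cr = π²EI / L_e² = π² × 13.5×10⁹ × 2.825×10^-6 / 4.060² = 2.283×10^4 N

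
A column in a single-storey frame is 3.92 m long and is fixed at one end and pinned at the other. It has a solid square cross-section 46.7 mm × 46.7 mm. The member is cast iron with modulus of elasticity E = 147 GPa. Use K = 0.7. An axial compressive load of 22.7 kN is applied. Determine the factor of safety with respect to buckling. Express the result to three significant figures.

n ≈ 3.36

I = a⁴/12 = 46.7⁴/12 = 3.964×10^5 mm⁴
I = 3.964×10^5 mm⁴ = 3.964×10^-7 m⁴
Effective length L_e = K·L = 0.7 × 3.92 = 2.744 m
P_cr = π²EI / L_e² = π² × 147×10⁹ × 3.964×10^-7 / 2.744² = 7.637×10^4 N
Factor of safety n = P_cr / P = 76.372 / 22.7 = 3.36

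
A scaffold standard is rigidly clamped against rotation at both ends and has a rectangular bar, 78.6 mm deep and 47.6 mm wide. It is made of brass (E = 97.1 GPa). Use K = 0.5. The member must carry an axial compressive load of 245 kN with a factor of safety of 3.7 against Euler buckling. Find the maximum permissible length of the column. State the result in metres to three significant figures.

Buckling occurs about the weak axis: I_min = h·b³/12 with b = 47.6 mm (the shorter side).
I_min = 78.6×47.6³/12 = 7.064×10^5 mm⁴
I = 7.064×10^-7 m⁴
Required critical load P_cr = n·P = 3.7 × 245 = 906.5 kN = 9.065×10^5 N
From P_cr = π²EI/(K·L)²:  L = (1/K)·√(π²EI/P_cr) = (1/0.5)·√(π²×9.71×10^10×7.064×10^-7/9.065×10^5)
L = 1.73 m

L_max ≈ 1.73 m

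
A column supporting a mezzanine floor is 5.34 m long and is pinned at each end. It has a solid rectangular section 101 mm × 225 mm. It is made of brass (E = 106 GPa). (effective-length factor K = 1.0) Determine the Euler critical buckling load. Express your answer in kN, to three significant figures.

Buckling occurs about the weak axis: I_min = h·b³/12 with b = 101 mm (the shorter side).
I_min = 225×101³/12 = 1.932×10^7 mm⁴
I = 1.932×10^7 mm⁴ = 1.932×10^-5 m⁴
Effective length L_e = K·L = 1 × 5.34 = 5.340 m
P_cr = π²EI / L_e² = π² × 106×10⁹ × 1.932×10^-5 / 5.340² = 7.087×10^5 N

P_cr ≈ 709 kN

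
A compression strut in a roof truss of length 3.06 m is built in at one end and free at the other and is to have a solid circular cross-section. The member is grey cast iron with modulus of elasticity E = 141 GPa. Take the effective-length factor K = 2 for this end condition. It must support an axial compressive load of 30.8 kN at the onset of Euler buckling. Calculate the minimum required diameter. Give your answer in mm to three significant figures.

d ≈ 64.1 mm

L_e = K·L = 2 × 3.06 = 6.120 m
Required I = P_cr·L_e²/(π²E) = 3.080×10^4 × 6.120² / (π² × 1.41×10^11) = 8.290×10^-7 m⁴
I_req = 8.290×10^5 mm⁴
Solid circle: I = πd⁴/64  ⇒  d = (64I/π)^(1/4) = (64×8.290×10^5/π)^(1/4) = 64.1 mm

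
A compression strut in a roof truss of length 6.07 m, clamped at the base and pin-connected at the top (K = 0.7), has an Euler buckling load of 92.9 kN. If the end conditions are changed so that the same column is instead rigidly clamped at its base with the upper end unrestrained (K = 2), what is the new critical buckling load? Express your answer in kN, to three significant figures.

P_cr ∝ 1/K², so P_cr,new = P_cr,old × (K_old/K_new)² = 92.9 × (0.7/2)²
= 92.9 × 0.1225 = 11.4 kN

P_cr ≈ 11.4 kN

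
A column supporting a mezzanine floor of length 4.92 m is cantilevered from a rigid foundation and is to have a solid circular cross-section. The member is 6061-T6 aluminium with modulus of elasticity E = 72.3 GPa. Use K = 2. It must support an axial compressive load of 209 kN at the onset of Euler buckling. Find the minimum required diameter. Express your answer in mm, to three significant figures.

L_e = K·L = 2 × 4.92 = 9.840 m
Required I = P_cr·L_e²/(π²E) = 2.090×10^5 × 9.840² / (π² × 7.23×10^10) = 2.836×10^-5 m⁴
I_req = 2.836×10^7 mm⁴
Solid circle: I = πd⁴/64  ⇒  d = (64I/π)^(1/4) = (64×2.836×10^7/π)^(1/4) = 155 mm

d ≈ 155 mm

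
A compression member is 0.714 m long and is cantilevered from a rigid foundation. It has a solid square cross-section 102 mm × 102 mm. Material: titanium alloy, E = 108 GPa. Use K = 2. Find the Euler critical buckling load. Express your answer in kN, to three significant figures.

I = a⁴/12 = 102⁴/12 = 9.020×10^6 mm⁴
I = 9.020×10^6 mm⁴ = 9.020×10^-6 m⁴
Effective length L_e = K·L = 2 × 0.714 = 1.428 m
P_cr = π²EI / L_e² = π² × 108×10⁹ × 9.020×10^-6 / 1.428² = 4.715×10^6 N

P_cr ≈ 4720 kN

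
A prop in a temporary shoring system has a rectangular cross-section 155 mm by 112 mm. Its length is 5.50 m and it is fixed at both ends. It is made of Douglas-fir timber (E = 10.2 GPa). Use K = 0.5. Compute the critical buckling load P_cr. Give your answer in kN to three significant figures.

Buckling occurs about the weak axis: I_min = h·b³/12 with b = 112 mm (the shorter side).
I_min = 155×112³/12 = 1.815×10^7 mm⁴
I = 1.815×10^7 mm⁴ = 1.815×10^-5 m⁴
Effective length L_e = K·L = 0.5 × 5.50 = 2.750 m
P_cr = π²EI / L_e² = π² × 10.2×10⁹ × 1.815×10^-5 / 2.750² = 2.416×10^5 N

P_cr ≈ 242 kN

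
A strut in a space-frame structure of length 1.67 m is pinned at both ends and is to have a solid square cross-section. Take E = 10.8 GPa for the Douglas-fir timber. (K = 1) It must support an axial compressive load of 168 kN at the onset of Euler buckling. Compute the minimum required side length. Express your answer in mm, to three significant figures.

a ≈ 85.2 mm

L_e = K·L = 1 × 1.67 = 1.670 m
Required I = P_cr·L_e²/(π²E) = 1.680×10^5 × 1.670² / (π² × 1.08×10^10) = 4.396×10^-6 m⁴
I_req = 4.396×10^6 mm⁴
Solid square: I = a⁴/12  ⇒  a = (12I)^(1/4) = (12×4.396×10^6)^(1/4) = 85.2 mm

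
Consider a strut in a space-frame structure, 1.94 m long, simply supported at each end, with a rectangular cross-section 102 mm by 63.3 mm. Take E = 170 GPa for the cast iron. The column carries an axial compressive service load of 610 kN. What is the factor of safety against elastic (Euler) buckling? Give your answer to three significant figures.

Buckling occurs about the weak axis: I_min = h·b³/12 with b = 63.3 mm (the shorter side).
I_min = 102×63.3³/12 = 2.156×10^6 mm⁴
I = 2.156×10^6 mm⁴ = 2.156×10^-6 m⁴
Effective length L_e = K·L = 1 × 1.94 = 1.940 m
P_cr = π²EI / L_e² = π² × 170×10⁹ × 2.156×10^-6 / 1.940² = 9.611×10^5 N
Factor of safety n = P_cr / P = 961.11 / 610 = 1.58

n ≈ 1.58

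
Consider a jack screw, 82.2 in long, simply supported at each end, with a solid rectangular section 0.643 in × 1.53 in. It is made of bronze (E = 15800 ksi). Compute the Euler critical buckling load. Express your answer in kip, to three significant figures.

P_cr ≈ 0.782 kip

Buckling occurs about the weak axis: I_min = h·b³/12 with b = 0.643 in (the shorter side).
I_min = 1.53×0.643³/12 = 3.390×10^-2 in⁴
Effective length L_e = K·L = 1 × 82.2 = 82.20 in
P_cr = π²EI / L_e² = π² × 15800×10³ × 3.390×10^-2 / 82.20² = 782.3 lb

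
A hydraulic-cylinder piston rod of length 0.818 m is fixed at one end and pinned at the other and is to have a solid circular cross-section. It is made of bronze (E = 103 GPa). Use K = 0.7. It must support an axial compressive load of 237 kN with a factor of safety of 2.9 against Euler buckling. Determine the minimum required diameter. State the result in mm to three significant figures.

d ≈ 46.1 mm

Required P_cr = n·P = 2.9 × 237 = 687.3 kN
L_e = K·L = 0.7 × 0.818 = 0.5726 m
Required I = P_cr·L_e²/(π²E) = 6.873×10^5 × 0.5726² / (π² × 1.03×10^11) = 2.217×10^-7 m⁴
I_req = 2.217×10^5 mm⁴
Solid circle: I = πd⁴/64  ⇒  d = (64I/π)^(1/4) = (64×2.217×10^5/π)^(1/4) = 46.1 mm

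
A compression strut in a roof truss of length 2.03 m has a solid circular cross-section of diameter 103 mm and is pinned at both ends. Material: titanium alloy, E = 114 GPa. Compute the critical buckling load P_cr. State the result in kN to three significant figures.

I = πd⁴/64 = π×103⁴/64 = 5.525×10^6 mm⁴
I = 5.525×10^6 mm⁴ = 5.525×10^-6 m⁴
Effective length L_e = K·L = 1 × 2.03 = 2.030 m
P_cr = π²EI / L_e² = π² × 114×10⁹ × 5.525×10^-6 / 2.030² = 1.508×10^6 N

P_cr ≈ 1510 kN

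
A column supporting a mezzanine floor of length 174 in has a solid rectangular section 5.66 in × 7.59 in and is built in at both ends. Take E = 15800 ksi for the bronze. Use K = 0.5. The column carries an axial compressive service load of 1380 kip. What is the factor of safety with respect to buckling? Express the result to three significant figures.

n ≈ 1.71

Buckling occurs about the weak axis: I_min = h·b³/12 with b = 5.66 in (the shorter side).
I_min = 7.59×5.66³/12 = 114.7 in⁴
Effective length L_e = K·L = 0.5 × 174 = 87.00 in
P_cr = π²EI / L_e² = π² × 15800×10³ × 114.7 / 87.00² = 2.363×10^6 lb
Factor of safety n = P_cr / P = 2362.8 / 1380 = 1.71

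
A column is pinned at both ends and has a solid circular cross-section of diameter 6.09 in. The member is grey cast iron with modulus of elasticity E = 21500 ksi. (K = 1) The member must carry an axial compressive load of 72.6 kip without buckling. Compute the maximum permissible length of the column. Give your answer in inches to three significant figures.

I = πd⁴/64 = π×6.09⁴/64 = 67.52 in⁴
At the buckling limit P_cr = P = 7.260×10^4 lb
From P_cr = π²EI/(K·L)²:  L = (1/K)·√(π²EI/P_cr) = (1/1)·√(π²×2.15×10^7×67.52/7.260×10^4)
L = 444 in

L_max ≈ 444 in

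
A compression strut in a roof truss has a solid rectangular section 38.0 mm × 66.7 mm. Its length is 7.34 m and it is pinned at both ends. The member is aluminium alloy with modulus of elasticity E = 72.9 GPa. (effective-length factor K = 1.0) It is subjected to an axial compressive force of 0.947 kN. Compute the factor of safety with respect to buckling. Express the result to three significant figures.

n ≈ 4.30

Buckling occurs about the weak axis: I_min = h·b³/12 with b = 38.0 mm (the shorter side).
I_min = 66.7×38.0³/12 = 3.050×10^5 mm⁴
I = 3.050×10^5 mm⁴ = 3.050×10^-7 m⁴
Effective length L_e = K·L = 1 × 7.34 = 7.340 m
P_cr = π²EI / L_e² = π² × 72.9×10⁹ × 3.050×10^-7 / 7.340² = 4.073×10^3 N
Factor of safety n = P_cr / P = 4.0732 / 0.947 = 4.30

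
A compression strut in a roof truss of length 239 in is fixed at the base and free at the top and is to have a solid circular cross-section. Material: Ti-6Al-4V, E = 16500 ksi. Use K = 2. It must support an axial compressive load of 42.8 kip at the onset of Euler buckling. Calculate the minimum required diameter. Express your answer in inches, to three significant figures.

L_e = K·L = 2 × 239 = 478.0 in
Required I = P_cr·L_e²/(π²E) = 4.280×10^4 × 478.0² / (π² × 1.65×10^7) = 60.05 in⁴
Solid circle: I = πd⁴/64  ⇒  d = (64I/π)^(1/4) = (64×60.05/π)^(1/4) = 5.91 in

d ≈ 5.91 in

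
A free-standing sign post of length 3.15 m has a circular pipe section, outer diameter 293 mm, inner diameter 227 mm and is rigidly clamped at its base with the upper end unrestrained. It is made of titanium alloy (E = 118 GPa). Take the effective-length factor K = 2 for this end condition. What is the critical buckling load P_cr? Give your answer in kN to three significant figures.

P_cr ≈ 6790 kN

d_o = 293 mm, d_i = 227 mm
I = π(d_o⁴ − d_i⁴)/64 = π(293⁴ − 227.0⁴)/64 = 2.314×10^8 mm⁴
I = 2.314×10^8 mm⁴ = 2.314×10^-4 m⁴
Effective length L_e = K·L = 2 × 3.15 = 6.300 m
P_cr = π²EI / L_e² = π² × 118×10⁹ × 2.314×10^-4 / 6.300² = 6.791×10^6 N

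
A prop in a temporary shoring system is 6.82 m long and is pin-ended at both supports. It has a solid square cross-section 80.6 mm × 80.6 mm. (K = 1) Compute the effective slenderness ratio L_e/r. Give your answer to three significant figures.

I = a⁴/12 = 80.6⁴/12 = 3.517×10^6 mm⁴
A = 6.496×10^3 mm²;  r_min = √(I/A) = √(3.517×10^6/6.496×10^3) = 23.27 mm
L_e = K·L = 1 × 6.82 m = 6.820 m = 6820.0 mm
λ = L_e / r_min = 6820.0 / 23.27 = 293

λ ≈ 293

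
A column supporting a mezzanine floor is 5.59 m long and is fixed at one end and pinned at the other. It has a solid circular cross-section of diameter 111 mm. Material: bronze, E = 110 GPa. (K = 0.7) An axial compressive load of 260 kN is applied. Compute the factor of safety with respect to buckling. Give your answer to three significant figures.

I = πd⁴/64 = π×111⁴/64 = 7.452×10^6 mm⁴
I = 7.452×10^6 mm⁴ = 7.452×10^-6 m⁴
Effective length L_e = K·L = 0.7 × 5.59 = 3.913 m
P_cr = π²EI / L_e² = π² × 110×10⁹ × 7.452×10^-6 / 3.913² = 5.284×10^5 N
Factor of safety n = P_cr / P = 528.37 / 260 = 2.03

n ≈ 2.03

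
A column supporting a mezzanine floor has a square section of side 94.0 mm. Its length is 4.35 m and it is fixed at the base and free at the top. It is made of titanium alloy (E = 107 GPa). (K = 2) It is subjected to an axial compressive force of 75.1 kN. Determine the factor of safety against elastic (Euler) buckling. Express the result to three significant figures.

n ≈ 1.21

I = a⁴/12 = 94.0⁴/12 = 6.506×10^6 mm⁴
I = 6.506×10^6 mm⁴ = 6.506×10^-6 m⁴
Effective length L_e = K·L = 2 × 4.35 = 8.700 m
P_cr = π²EI / L_e² = π² × 107×10⁹ × 6.506×10^-6 / 8.700² = 9.078×10^4 N
Factor of safety n = P_cr / P = 90.777 / 75.1 = 1.21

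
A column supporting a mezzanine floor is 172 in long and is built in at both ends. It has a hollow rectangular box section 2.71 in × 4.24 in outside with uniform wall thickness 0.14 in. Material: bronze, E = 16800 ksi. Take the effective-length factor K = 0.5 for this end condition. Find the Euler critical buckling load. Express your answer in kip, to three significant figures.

P_cr ≈ 51.5 kip

Inner dimensions: h_i = 4.24 − 2×0.14 = 3.960 in, b_i = 2.71 − 2×0.14 = 2.430 in
Weak-axis I_min = (h_o·b_o³ − h_i·b_i³)/12 with b_o = 2.71, b_i = 2.430 in (shorter outer/inner sides).
I_min = (4.24×2.71³ − 3.960×2.430³)/12 = 2.297 in⁴
Effective length L_e = K·L = 0.5 × 172 = 86.00 in
P_cr = π²EI / L_e² = π² × 16800×10³ × 2.297 / 86.00² = 5.150×10^4 lb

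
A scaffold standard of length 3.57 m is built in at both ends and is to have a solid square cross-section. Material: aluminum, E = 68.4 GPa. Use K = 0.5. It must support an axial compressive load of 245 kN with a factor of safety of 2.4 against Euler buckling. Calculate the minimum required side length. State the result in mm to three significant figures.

Required P_cr = n·P = 2.4 × 245 = 588.0 kN
L_e = K·L = 0.5 × 3.57 = 1.785 m
Required I = P_cr·L_e²/(π²E) = 5.880×10^5 × 1.785² / (π² × 6.84×10^10) = 2.775×10^-6 m⁴
I_req = 2.775×10^6 mm⁴
Solid square: I = a⁴/12  ⇒  a = (12I)^(1/4) = (12×2.775×10^6)^(1/4) = 76.0 mm

a ≈ 76.0 mm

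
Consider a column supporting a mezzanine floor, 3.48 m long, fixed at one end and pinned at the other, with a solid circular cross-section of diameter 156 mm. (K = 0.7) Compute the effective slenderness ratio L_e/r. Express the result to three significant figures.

λ ≈ 62.5

For a solid circle r = d/4 = 156/4 = 39.00 mm
L_e = K·L = 0.7 × 3.48 m = 2.436 m = 2436.0 mm
λ = L_e / r_min = 2436.0 / 39.00 = 62.5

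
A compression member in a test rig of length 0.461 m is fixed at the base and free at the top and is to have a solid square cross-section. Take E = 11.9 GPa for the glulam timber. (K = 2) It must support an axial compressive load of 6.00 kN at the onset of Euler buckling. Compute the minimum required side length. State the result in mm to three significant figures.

L_e = K·L = 2 × 0.461 = 0.9220 m
Required I = P_cr·L_e²/(π²E) = 6.000×10^3 × 0.9220² / (π² × 1.19×10^10) = 4.343×10^-8 m⁴
I_req = 4.343×10^4 mm⁴
Solid square: I = a⁴/12  ⇒  a = (12I)^(1/4) = (12×4.343×10^4)^(1/4) = 26.9 mm

a ≈ 26.9 mm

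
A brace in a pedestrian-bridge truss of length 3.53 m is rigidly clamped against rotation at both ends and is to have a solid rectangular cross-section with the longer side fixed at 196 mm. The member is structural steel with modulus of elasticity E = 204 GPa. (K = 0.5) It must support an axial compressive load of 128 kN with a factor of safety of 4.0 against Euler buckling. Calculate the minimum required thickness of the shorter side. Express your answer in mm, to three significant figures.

b ≈ 36.5 mm

Required P_cr = n·P = 4.0 × 128 = 512.0 kN
L_e = K·L = 0.5 × 3.53 = 1.765 m
Required I = P_cr·L_e²/(π²E) = 5.120×10^5 × 1.765² / (π² × 2.04×10^11) = 7.922×10^-7 m⁴
I_req = 7.922×10^5 mm⁴
Rectangle, weak axis: I_min = h·b³/12 with h = 196 mm fixed  ⇒  b = (12I/h)^(1/3) = 36.5 mm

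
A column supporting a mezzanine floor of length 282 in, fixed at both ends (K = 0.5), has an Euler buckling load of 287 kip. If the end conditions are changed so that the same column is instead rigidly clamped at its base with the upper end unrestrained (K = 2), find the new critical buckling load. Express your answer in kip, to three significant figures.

P_cr ∝ 1/K², so P_cr,new = P_cr,old × (K_old/K_new)² = 287 × (0.5/2)²
= 287 × 0.06250 = 17.9 kip

P_cr ≈ 17.9 kip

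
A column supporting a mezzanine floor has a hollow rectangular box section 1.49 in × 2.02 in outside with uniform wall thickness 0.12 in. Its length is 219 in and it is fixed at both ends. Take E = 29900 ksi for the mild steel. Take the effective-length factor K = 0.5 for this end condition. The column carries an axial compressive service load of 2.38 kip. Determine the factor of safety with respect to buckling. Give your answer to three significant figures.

n ≈ 2.76

Inner dimensions: h_i = 2.02 − 2×0.12 = 1.780 in, b_i = 1.49 − 2×0.12 = 1.250 in
Weak-axis I_min = (h_o·b_o³ − h_i·b_i³)/12 with b_o = 1.49, b_i = 1.250 in (shorter outer/inner sides).
I_min = (2.02×1.49³ − 1.780×1.250³)/12 = 0.2671 in⁴
Effective length L_e = K·L = 0.5 × 219 = 109.5 in
P_cr = π²EI / L_e² = π² × 29900×10³ × 0.2671 / 109.5² = 6.574×10^3 lb
Factor of safety n = P_cr / P = 6.5744 / 2.38 = 2.76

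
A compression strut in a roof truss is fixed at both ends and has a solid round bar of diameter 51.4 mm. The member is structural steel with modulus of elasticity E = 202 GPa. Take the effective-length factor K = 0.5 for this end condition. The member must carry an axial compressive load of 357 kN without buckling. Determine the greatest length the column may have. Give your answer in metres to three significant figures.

I = πd⁴/64 = π×51.4⁴/64 = 3.426×10^5 mm⁴
I = 3.426×10^-7 m⁴
At the buckling limit P_cr = P = 3.570×10^5 N
From P_cr = π²EI/(K·L)²:  L = (1/K)·√(π²EI/P_cr) = (1/0.5)·√(π²×2.02×10^11×3.426×10^-7/3.570×10^5)
L = 2.77 m

L_max ≈ 2.77 m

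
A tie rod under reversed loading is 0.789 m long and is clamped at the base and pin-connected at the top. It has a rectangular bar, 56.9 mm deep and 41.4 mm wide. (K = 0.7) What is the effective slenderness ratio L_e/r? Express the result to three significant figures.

λ ≈ 46.2

Buckling occurs about the weak axis: I_min = h·b³/12 with b = 41.4 mm (the shorter side).
I_min = 56.9×41.4³/12 = 3.365×10^5 mm⁴
A = 2.356×10^3 mm²;  r_min = √(I/A) = √(3.365×10^5/2.356×10^3) = 11.95 mm
L_e = K·L = 0.7 × 0.789 m = 0.5523 m = 552.30 mm
λ = L_e / r_min = 552.30 / 11.95 = 46.2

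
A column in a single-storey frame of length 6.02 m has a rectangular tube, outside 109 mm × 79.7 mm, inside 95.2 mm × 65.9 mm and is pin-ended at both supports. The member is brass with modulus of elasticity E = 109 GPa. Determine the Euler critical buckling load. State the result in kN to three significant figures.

Weak-axis I_min = (h_o·b_o³ − h_i·b_i³)/12 with b_o = 79.7, b_i = 65.90 mm (shorter outer/inner sides).
I_min = (109×79.7³ − 95.20×65.90³)/12 = 2.328×10^6 mm⁴
I = 2.328×10^6 mm⁴ = 2.328×10^-6 m⁴
Effective length L_e = K·L = 1 × 6.02 = 6.020 m
P_cr = π²EI / L_e² = π² × 109×10⁹ × 2.328×10^-6 / 6.020² = 6.911×10^4 N

P_cr ≈ 69.1 kN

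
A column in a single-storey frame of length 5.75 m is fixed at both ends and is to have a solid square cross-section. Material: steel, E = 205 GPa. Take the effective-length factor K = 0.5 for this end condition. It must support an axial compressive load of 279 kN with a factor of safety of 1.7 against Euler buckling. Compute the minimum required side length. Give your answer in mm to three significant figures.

Required P_cr = n·P = 1.7 × 279 = 474.3 kN
L_e = K·L = 0.5 × 5.75 = 2.875 m
Required I = P_cr·L_e²/(π²E) = 4.743×10^5 × 2.875² / (π² × 2.05×10^11) = 1.938×10^-6 m⁴
I_req = 1.938×10^6 mm⁴
Solid square: I = a⁴/12  ⇒  a = (12I)^(1/4) = (12×1.938×10^6)^(1/4) = 69.4 mm

a ≈ 69.4 mm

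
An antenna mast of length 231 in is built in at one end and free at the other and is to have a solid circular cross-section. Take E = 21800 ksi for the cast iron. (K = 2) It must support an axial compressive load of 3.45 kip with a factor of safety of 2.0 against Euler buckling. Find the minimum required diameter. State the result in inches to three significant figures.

d ≈ 3.44 in

Required P_cr = n·P = 2.0 × 3.45 = 6.900 kip
L_e = K·L = 2 × 231 = 462.0 in
Required I = P_cr·L_e²/(π²E) = 6.900×10^3 × 462.0² / (π² × 2.18×10^7) = 6.845 in⁴
Solid circle: I = πd⁴/64  ⇒  d = (64I/π)^(1/4) = (64×6.845/π)^(1/4) = 3.44 in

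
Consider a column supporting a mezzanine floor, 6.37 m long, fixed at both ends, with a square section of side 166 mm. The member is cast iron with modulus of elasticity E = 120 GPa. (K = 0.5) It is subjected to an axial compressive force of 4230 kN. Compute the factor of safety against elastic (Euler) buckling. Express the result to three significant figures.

I = a⁴/12 = 166⁴/12 = 6.328×10^7 mm⁴
I = 6.328×10^7 mm⁴ = 6.328×10^-5 m⁴
Effective length L_e = K·L = 0.5 × 6.37 = 3.185 m
P_cr = π²EI / L_e² = π² × 120×10⁹ × 6.328×10^-5 / 3.185² = 7.388×10^6 N
Factor of safety n = P_cr / P = 7387.8 / 4230 = 1.75

n ≈ 1.75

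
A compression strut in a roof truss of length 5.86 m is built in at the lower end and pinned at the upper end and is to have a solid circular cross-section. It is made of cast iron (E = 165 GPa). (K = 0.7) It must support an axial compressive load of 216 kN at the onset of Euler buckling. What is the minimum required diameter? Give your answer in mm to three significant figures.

L_e = K·L = 0.7 × 5.86 = 4.102 m
Required I = P_cr·L_e²/(π²E) = 2.160×10^5 × 4.102² / (π² × 1.65×10^11) = 2.232×10^-6 m⁴
I_req = 2.232×10^6 mm⁴
Solid circle: I = πd⁴/64  ⇒  d = (64I/π)^(1/4) = (64×2.232×10^6/π)^(1/4) = 82.1 mm

d ≈ 82.1 mm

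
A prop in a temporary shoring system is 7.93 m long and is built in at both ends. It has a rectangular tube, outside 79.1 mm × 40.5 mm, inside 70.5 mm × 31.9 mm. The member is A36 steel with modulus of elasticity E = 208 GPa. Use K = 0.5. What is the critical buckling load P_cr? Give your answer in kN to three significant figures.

P_cr ≈ 32.3 kN

Weak-axis I_min = (h_o·b_o³ − h_i·b_i³)/12 with b_o = 40.5, b_i = 31.90 mm (shorter outer/inner sides).
I_min = (79.1×40.5³ − 70.50×31.90³)/12 = 2.472×10^5 mm⁴
I = 2.472×10^5 mm⁴ = 2.472×10^-7 m⁴
Effective length L_e = K·L = 0.5 × 7.93 = 3.965 m
P_cr = π²EI / L_e² = π² × 208×10⁹ × 2.472×10^-7 / 3.965² = 3.228×10^4 N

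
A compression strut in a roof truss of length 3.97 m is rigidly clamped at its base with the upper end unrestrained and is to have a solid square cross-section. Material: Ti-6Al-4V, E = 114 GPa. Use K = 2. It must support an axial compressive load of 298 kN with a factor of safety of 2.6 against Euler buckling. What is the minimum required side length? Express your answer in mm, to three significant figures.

a ≈ 151 mm

Required P_cr = n·P = 2.6 × 298 = 774.8 kN
L_e = K·L = 2 × 3.97 = 7.940 m
Required I = P_cr·L_e²/(π²E) = 7.748×10^5 × 7.940² / (π² × 1.14×10^11) = 4.341×10^-5 m⁴
I_req = 4.341×10^7 mm⁴
Solid square: I = a⁴/12  ⇒  a = (12I)^(1/4) = (12×4.341×10^7)^(1/4) = 151 mm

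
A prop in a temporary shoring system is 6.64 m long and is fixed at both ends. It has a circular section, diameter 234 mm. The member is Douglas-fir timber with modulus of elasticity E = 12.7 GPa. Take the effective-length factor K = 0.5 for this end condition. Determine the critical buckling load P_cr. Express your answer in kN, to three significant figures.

P_cr ≈ 1670 kN

I = πd⁴/64 = π×234⁴/64 = 1.472×10^8 mm⁴
I = 1.472×10^8 mm⁴ = 1.472×10^-4 m⁴
Effective length L_e = K·L = 0.5 × 6.64 = 3.320 m
P_cr = π²EI / L_e² = π² × 12.7×10⁹ × 1.472×10^-4 / 3.320² = 1.674×10^6 N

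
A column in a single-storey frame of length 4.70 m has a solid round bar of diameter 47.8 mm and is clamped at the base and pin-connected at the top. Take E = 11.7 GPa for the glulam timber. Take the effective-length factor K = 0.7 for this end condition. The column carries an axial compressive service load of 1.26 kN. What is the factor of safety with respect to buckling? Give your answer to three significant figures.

I = πd⁴/64 = π×47.8⁴/64 = 2.563×10^5 mm⁴
I = 2.563×10^5 mm⁴ = 2.563×10^-7 m⁴
Effective length L_e = K·L = 0.7 × 4.70 = 3.290 m
P_cr = π²EI / L_e² = π² × 11.7×10⁹ × 2.563×10^-7 / 3.290² = 2.734×10^3 N
Factor of safety n = P_cr / P = 2.7339 / 1.26 = 2.17

n ≈ 2.17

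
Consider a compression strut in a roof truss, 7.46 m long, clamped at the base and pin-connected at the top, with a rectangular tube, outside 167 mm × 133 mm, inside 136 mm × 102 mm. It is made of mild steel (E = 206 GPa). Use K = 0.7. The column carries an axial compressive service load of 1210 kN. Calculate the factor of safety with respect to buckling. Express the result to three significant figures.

n ≈ 1.28

Weak-axis I_min = (h_o·b_o³ − h_i·b_i³)/12 with b_o = 133, b_i = 102.0 mm (shorter outer/inner sides).
I_min = (167×133³ − 136.0×102.0³)/12 = 2.071×10^7 mm⁴
I = 2.071×10^7 mm⁴ = 2.071×10^-5 m⁴
Effective length L_e = K·L = 0.7 × 7.46 = 5.222 m
P_cr = π²EI / L_e² = π² × 206×10⁹ × 2.071×10^-5 / 5.222² = 1.544×10^6 N
Factor of safety n = P_cr / P = 1544.4 / 1210 = 1.28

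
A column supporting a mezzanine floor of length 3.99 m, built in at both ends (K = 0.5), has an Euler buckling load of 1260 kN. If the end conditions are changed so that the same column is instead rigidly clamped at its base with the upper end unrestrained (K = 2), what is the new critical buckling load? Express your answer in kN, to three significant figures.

P_cr ∝ 1/K², so P_cr,new = P_cr,old × (K_old/K_new)² = 1260 × (0.5/2)²
= 1260 × 0.06250 = 78.8 kN

P_cr ≈ 78.8 kN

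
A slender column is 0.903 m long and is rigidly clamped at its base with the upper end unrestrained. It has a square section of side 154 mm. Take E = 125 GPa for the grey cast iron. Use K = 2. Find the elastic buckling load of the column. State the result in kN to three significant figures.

I = a⁴/12 = 154⁴/12 = 4.687×10^7 mm⁴
I = 4.687×10^7 mm⁴ = 4.687×10^-5 m⁴
Effective length L_e = K·L = 2 × 0.903 = 1.806 m
P_cr = π²EI / L_e² = π² × 125×10⁹ × 4.687×10^-5 / 1.806² = 1.773×10^7 N

P_cr ≈ 17700 kN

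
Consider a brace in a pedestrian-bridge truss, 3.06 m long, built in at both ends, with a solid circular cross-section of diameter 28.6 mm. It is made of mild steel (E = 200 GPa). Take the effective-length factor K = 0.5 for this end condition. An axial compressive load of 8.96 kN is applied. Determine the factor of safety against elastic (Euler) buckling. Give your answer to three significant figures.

I = πd⁴/64 = π×28.6⁴/64 = 3.284×10^4 mm⁴
I = 3.284×10^4 mm⁴ = 3.284×10^-8 m⁴
Effective length L_e = K·L = 0.5 × 3.06 = 1.530 m
P_cr = π²EI / L_e² = π² × 200×10⁹ × 3.284×10^-8 / 1.530² = 2.769×10^4 N
Factor of safety n = P_cr / P = 27.694 / 8.96 = 3.09

n ≈ 3.09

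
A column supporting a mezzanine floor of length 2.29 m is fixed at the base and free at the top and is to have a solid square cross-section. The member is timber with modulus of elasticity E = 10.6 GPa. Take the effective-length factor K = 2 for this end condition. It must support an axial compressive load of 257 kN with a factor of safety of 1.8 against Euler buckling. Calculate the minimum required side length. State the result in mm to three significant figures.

a ≈ 183 mm

Required P_cr = n·P = 1.8 × 257 = 462.6 kN
L_e = K·L = 2 × 2.29 = 4.580 m
Required I = P_cr·L_e²/(π²E) = 4.626×10^5 × 4.580² / (π² × 1.06×10^10) = 9.275×10^-5 m⁴
I_req = 9.275×10^7 mm⁴
Solid square: I = a⁴/12  ⇒  a = (12I)^(1/4) = (12×9.275×10^7)^(1/4) = 183 mm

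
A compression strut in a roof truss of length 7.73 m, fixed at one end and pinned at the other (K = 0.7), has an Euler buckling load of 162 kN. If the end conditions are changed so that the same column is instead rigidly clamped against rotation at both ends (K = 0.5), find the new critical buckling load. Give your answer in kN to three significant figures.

P_cr ≈ 318 kN

P_cr ∝ 1/K², so P_cr,new = P_cr,old × (K_old/K_new)² = 162 × (0.7/0.5)²
= 162 × 1.960 = 318 kN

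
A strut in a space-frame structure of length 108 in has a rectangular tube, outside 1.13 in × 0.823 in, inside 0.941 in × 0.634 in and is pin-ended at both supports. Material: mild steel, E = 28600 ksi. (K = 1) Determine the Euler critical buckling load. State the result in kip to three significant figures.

P_cr ≈ 0.787 kip

Weak-axis I_min = (h_o·b_o³ − h_i·b_i³)/12 with b_o = 0.823, b_i = 0.6340 in (shorter outer/inner sides).
I_min = (1.13×0.823³ − 0.9410×0.6340³)/12 = 3.251×10^-2 in⁴
Effective length L_e = K·L = 1 × 108 = 108.0 in
P_cr = π²EI / L_e² = π² × 28600×10³ × 3.251×10^-2 / 108.0² = 786.7 lb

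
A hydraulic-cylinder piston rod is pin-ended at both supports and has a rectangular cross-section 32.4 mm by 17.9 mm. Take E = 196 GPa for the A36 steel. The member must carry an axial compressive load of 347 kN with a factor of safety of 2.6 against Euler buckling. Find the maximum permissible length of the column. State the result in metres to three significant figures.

Buckling occurs about the weak axis: I_min = h·b³/12 with b = 17.9 mm (the shorter side).
I_min = 32.4×17.9³/12 = 1.549×10^4 mm⁴
I = 1.549×10^-8 m⁴
Required critical load P_cr = n·P = 2.6 × 347 = 902.2 kN = 9.022×10^5 N
From P_cr = π²EI/(K·L)²:  L = (1/K)·√(π²EI/P_cr) = (1/1)·√(π²×1.96×10^11×1.549×10^-8/9.022×10^5)
L = 0.182 m

L_max ≈ 0.182 m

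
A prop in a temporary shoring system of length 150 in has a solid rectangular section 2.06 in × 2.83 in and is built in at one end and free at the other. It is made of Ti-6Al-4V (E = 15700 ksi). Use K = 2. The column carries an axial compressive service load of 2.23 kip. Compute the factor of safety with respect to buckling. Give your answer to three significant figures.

Buckling occurs about the weak axis: I_min = h·b³/12 with b = 2.06 in (the shorter side).
I_min = 2.83×2.06³/12 = 2.062 in⁴
Effective length L_e = K·L = 2 × 150 = 300.0 in
P_cr = π²EI / L_e² = π² × 15700×10³ × 2.062 / 300.0² = 3.549×10^3 lb
Factor of safety n = P_cr / P = 3.5495 / 2.23 = 1.59

n ≈ 1.59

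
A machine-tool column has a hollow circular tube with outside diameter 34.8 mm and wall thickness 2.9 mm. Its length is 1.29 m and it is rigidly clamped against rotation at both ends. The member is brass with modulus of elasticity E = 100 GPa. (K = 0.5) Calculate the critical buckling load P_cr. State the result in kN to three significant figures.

P_cr ≈ 88.4 kN

Inner diameter d_i = 34.8 − 2×2.9 = 29.00 mm
I = π(d_o⁴ − d_i⁴)/64 = π(34.8⁴ − 29.00⁴)/64 = 3.727×10^4 mm⁴
I = 3.727×10^4 mm⁴ = 3.727×10^-8 m⁴
Effective length L_e = K·L = 0.5 × 1.29 = 0.6450 m
P_cr = π²EI / L_e² = π² × 100×10⁹ × 3.727×10^-8 / 0.6450² = 8.843×10^4 N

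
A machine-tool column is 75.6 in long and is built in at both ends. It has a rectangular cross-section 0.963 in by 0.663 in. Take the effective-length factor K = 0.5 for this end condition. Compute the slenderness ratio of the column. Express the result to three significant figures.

λ ≈ 198

For a rectangle r_min = b/√12 = 0.663/√12 = 0.1914 in
L_e = K·L = 0.5 × 75.6 = 37.80 in
λ = L_e / r_min = 37.800 / 0.1914 = 198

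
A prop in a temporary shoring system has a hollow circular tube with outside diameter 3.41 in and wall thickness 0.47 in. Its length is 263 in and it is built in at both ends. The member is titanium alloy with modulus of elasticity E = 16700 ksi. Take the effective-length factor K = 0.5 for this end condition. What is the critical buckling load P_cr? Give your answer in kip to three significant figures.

Inner diameter d_i = 3.41 − 2×0.47 = 2.470 in
I = π(d_o⁴ − d_i⁴)/64 = π(3.41⁴ − 2.470⁴)/64 = 4.810 in⁴
Effective length L_e = K·L = 0.5 × 263 = 131.5 in
P_cr = π²EI / L_e² = π² × 16700×10³ × 4.810 / 131.5² = 4.585×10^4 lb

P_cr ≈ 45.8 kip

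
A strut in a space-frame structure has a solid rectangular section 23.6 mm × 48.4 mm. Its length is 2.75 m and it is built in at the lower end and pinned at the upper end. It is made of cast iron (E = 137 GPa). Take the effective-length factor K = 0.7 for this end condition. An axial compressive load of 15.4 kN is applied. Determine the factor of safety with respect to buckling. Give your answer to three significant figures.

Buckling occurs about the weak axis: I_min = h·b³/12 with b = 23.6 mm (the shorter side).
I_min = 48.4×23.6³/12 = 5.302×10^4 mm⁴
I = 5.302×10^4 mm⁴ = 5.302×10^-8 m⁴
Effective length L_e = K·L = 0.7 × 2.75 = 1.925 m
P_cr = π²EI / L_e² = π² × 137×10⁹ × 5.302×10^-8 / 1.925² = 1.934×10^4 N
Factor of safety n = P_cr / P = 19.345 / 15.4 = 1.26

n ≈ 1.26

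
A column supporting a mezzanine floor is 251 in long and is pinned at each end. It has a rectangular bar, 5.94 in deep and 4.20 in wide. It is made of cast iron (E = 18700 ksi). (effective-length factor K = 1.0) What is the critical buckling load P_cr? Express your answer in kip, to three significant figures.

Buckling occurs about the weak axis: I_min = h·b³/12 with b = 4.20 in (the shorter side).
I_min = 5.94×4.20³/12 = 36.67 in⁴
Effective length L_e = K·L = 1 × 251 = 251.0 in
P_cr = π²EI / L_e² = π² × 18700×10³ × 36.67 / 251.0² = 1.074×10^5 lb

P_cr ≈ 107 kip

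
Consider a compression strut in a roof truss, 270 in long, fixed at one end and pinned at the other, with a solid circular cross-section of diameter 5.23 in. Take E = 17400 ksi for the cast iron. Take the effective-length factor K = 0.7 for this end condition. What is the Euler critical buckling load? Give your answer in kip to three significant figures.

I = πd⁴/64 = π×5.23⁴/64 = 36.73 in⁴
Effective length L_e = K·L = 0.7 × 270 = 189.0 in
P_cr = π²EI / L_e² = π² × 17400×10³ × 36.73 / 189.0² = 1.766×10^5 lb

P_cr ≈ 177 kip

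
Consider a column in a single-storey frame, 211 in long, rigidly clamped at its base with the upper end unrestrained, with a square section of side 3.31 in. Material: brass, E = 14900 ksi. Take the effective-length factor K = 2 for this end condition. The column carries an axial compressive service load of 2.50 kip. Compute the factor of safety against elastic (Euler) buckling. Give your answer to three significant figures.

I = a⁴/12 = 3.31⁴/12 = 10.00 in⁴
Effective length L_e = K·L = 2 × 211 = 422.0 in
P_cr = π²EI / L_e² = π² × 14900×10³ × 10.00 / 422.0² = 8.260×10^3 lb
Factor of safety n = P_cr / P = 8.2602 / 2.50 = 3.30

n ≈ 3.30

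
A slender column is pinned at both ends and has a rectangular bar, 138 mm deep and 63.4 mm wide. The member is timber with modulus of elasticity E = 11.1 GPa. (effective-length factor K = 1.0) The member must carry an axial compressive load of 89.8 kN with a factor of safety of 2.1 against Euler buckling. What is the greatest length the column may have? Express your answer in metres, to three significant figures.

Buckling occurs about the weak axis: I_min = h·b³/12 with b = 63.4 mm (the shorter side).
I_min = 138×63.4³/12 = 2.931×10^6 mm⁴
I = 2.931×10^-6 m⁴
Required critical load P_cr = n·P = 2.1 × 89.8 = 188.6 kN = 1.886×10^5 N
From P_cr = π²EI/(K·L)²:  L = (1/K)·√(π²EI/P_cr) = (1/1)·√(π²×1.11×10^10×2.931×10^-6/1.886×10^5)
L = 1.30 m

L_max ≈ 1.30 m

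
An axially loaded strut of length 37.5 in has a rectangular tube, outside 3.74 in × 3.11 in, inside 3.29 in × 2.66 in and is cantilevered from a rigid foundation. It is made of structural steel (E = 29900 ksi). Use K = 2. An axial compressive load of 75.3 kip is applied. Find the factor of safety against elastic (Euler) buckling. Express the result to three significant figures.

Weak-axis I_min = (h_o·b_o³ − h_i·b_i³)/12 with b_o = 3.11, b_i = 2.660 in (shorter outer/inner sides).
I_min = (3.74×3.11³ − 3.290×2.660³)/12 = 4.215 in⁴
Effective length L_e = K·L = 2 × 37.5 = 75.00 in
P_cr = π²EI / L_e² = π² × 29900×10³ × 4.215 / 75.00² = 2.211×10^5 lb
Factor of safety n = P_cr / P = 221.12 / 75.3 = 2.94

n ≈ 2.94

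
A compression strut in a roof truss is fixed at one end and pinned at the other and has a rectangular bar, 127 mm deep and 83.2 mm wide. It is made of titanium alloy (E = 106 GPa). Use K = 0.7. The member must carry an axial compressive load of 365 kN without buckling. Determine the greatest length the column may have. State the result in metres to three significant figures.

Buckling occurs about the weak axis: I_min = h·b³/12 with b = 83.2 mm (the shorter side).
I_min = 127×83.2³/12 = 6.095×10^6 mm⁴
I = 6.095×10^-6 m⁴
At the buckling limit P_cr = P = 3.650×10^5 N
From P_cr = π²EI/(K·L)²:  L = (1/K)·√(π²EI/P_cr) = (1/0.7)·√(π²×1.06×10^11×6.095×10^-6/3.650×10^5)
L = 5.97 m

L_max ≈ 5.97 m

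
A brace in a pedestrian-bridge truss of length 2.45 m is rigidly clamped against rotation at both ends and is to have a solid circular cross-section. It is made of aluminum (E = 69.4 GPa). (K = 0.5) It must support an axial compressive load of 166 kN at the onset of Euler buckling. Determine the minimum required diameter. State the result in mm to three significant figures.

L_e = K·L = 0.5 × 2.45 = 1.225 m
Required I = P_cr·L_e²/(π²E) = 1.660×10^5 × 1.225² / (π² × 6.94×10^10) = 3.637×10^-7 m⁴
I_req = 3.637×10^5 mm⁴
Solid circle: I = πd⁴/64  ⇒  d = (64I/π)^(1/4) = (64×3.637×10^5/π)^(1/4) = 52.2 mm

d ≈ 52.2 mm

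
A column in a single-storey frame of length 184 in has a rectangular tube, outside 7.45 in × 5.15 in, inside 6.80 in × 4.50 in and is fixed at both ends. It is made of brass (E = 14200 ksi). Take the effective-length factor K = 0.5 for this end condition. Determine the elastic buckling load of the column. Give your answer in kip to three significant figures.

Weak-axis I_min = (h_o·b_o³ − h_i·b_i³)/12 with b_o = 5.15, b_i = 4.500 in (shorter outer/inner sides).
I_min = (7.45×5.15³ − 6.800×4.500³)/12 = 33.16 in⁴
Effective length L_e = K·L = 0.5 × 184 = 92.00 in
P_cr = π²EI / L_e² = π² × 14200×10³ × 33.16 / 92.00² = 5.491×10^5 lb

P_cr ≈ 549 kip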